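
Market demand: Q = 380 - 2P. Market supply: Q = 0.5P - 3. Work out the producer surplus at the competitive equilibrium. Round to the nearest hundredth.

5416.96

Rewriting demand in inverse form: P = 190 - 0.5Q.
Rewriting supply in inverse form: P = 6 + 2Q.
Setting demand equal to supply, 184 = 2.5Q, so Q* = 73.6 and P* = 153.2.
PS is the area between P* and the supply curve from 0 to Q*: (1/2)(73.6)(147.2) = 5416.96.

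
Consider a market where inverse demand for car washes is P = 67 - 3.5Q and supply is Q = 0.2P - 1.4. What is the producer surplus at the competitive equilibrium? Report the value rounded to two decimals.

124.57

Rewriting supply in inverse form: P = 7 + 5Q.
Setting demand equal to supply, 60 = 8.5Q, so Q* = 7.0588 and P* = 42.2941.
Producer surplus is the triangle above supply below P*: (1/2)(7.0588)(42.2941 - 7) = (1/2)(7.0588)(35.2941) = 124.5675.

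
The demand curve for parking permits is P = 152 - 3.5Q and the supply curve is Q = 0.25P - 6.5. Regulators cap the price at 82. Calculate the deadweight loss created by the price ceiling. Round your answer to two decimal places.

Rewriting supply in inverse form: P = 26 + 4Q.
Without the control, 152 - 3.5Q = 26 + 4Q so Q* = 16.8 and P* = 93.2.
At the ceiling price 82, quantity supplied is (82 - 26)/4 = 14; supply is the short side, so Q = 14 trades at P = 82.
The lost-trades triangle has base Q* - 14 = 2.8 and height equal to the gap between the curves at Q = 14, which is 103 - 82 = 21. DWL = (1/2)(2.8)(21) = 29.4.

29.40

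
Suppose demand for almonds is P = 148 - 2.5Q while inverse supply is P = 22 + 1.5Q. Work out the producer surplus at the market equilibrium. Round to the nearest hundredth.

Set 148 - 2.5Q = 22 + 1.5Q, which gives 126 = 4Q, so Q* = 31.5 and P* = 148 - 2.5(31.5) = 69.25.
PS is the area between P* and the supply curve from 0 to Q*: (1/2)(31.5)(47.25) = 744.1875.

744.19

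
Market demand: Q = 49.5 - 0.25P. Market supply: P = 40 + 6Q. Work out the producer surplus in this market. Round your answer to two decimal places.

Rewriting demand in inverse form: P = 198 - 4Q.
Setting demand equal to supply, 158 = 10Q, so Q* = 15.8 and P* = 134.8.
PS is the area between P* and the supply curve from 0 to Q*: (1/2)(15.8)(94.8) = 748.92.

748.92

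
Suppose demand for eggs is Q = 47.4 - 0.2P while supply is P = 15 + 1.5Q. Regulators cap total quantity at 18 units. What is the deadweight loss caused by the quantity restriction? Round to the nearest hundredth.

Rewriting demand in inverse form: P = 237 - 5Q.
Without the quota, 237 - 5Q = 15 + 1.5Q gives Q* = 34.1538.
At Q = 18 the demand price is 237 - 5(18) = 147 and the supply price is 15 + 1.5(18) = 42.
Deadweight loss is the triangle between the curves from 18 to 34.1538: (1/2)(147 - 42)(34.1538 - 18) = 848.0769.

848.08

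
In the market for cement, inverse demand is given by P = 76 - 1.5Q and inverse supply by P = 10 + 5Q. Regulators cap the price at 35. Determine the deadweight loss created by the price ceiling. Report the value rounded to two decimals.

Free-market equilibrium: 76 - 1.5Q = 10 + 5Q gives Q* = 10.1538, P* = 60.7692.
At the ceiling price 35, quantity supplied is (35 - 10)/5 = 5; supply is the short side, so Q = 5 trades at P = 35.
The lost-trades triangle has base Q* - 5 = 5.1538 and height equal to the gap between the curves at Q = 5, which is 68.5 - 35 = 33.5. DWL = (1/2)(5.1538)(33.5) = 86.3269.

86.33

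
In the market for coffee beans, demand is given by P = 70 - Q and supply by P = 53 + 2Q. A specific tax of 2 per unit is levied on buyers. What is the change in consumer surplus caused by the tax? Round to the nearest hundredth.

Without the tax, 70 - Q = 53 + 2Q so Q* = 5.6667 and P* = 64.3333.
With the tax, buyers' net willingness to pay falls by 2: (70 - 2) - Q = 53 + 2Q, so Q_t = 5. Buyers pay P_b = 65; sellers receive P_s = P_b - 2 = 63.
Consumers lose the trapezoid between P* and P_b out to Q_t plus the triangle from Q_t to Q*: change in CS = 12.5 - 16.0556 = -3.5556.

-3.56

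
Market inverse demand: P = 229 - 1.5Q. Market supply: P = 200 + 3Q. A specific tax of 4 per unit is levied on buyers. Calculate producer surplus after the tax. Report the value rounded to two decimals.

46.30

Pre-tax equilibrium: 229 - 1.5Q = 200 + 3Q gives Q* = 6.4444, P* = 219.3333.
With the tax, buyers' net willingness to pay falls by 4: (229 - 4) - 1.5Q = 200 + 3Q, so Q_t = 5.5556. Buyers pay P_b = 220.6667; sellers receive P_s = P_b - 4 = 216.6667.
Producer surplus is the triangle above supply below P_s: (1/2)(5.5556)(216.6667 - 200) = 46.2963.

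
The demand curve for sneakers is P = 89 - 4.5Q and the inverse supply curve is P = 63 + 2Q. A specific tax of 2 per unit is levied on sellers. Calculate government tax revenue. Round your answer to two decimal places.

Pre-tax equilibrium: 89 - 4.5Q = 63 + 2Q gives Q* = 4, P* = 71.
With the tax, sellers need 2 more per unit: 89 - 4.5Q = 63 + 2Q + 2, so Q_t = 3.6923. Buyers pay P_b = 72.3846; sellers receive P_s = P_b - 2 = 70.3846.
Tax revenue = t x Q_t = 2 x 3.6923 = 7.3846.

7.38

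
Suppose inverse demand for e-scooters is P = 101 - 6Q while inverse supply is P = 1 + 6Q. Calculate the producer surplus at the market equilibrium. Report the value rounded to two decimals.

Setting demand equal to supply, 100 = 12Q, so Q* = 8.3333 and P* = 51.
The supply curve's price intercept is 1, so PS = (1/2)(Q*)(P* - 1) = (1/2)(8.3333)(50) = 208.3333.

208.33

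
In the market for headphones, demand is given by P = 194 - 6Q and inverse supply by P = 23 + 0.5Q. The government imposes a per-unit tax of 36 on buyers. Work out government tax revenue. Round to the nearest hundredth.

747.69

Pre-tax equilibrium: 194 - 6Q = 23 + 0.5Q gives Q* = 26.3077, P* = 36.1538.
A tax on buyers shifts demand down by 36: (194 - 36) - 6Q = 23 + 0.5Q, so Q_t = 20.7692. Buyers pay P_b = 69.3846; sellers receive P_s = P_b - 36 = 33.3846.
Tax revenue = t x Q_t = 36 x 20.7692 = 747.6923.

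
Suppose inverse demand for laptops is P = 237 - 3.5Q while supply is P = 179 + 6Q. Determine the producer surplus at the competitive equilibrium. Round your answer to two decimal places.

Set 237 - 3.5Q = 179 + 6Q, which gives 58 = 9.5Q, so Q* = 6.1053 and P* = 237 - 3.5(6.1053) = 215.6316.
PS is the area between P* and the supply curve from 0 to Q*: (1/2)(6.1053)(36.6316) = 111.8227.

111.82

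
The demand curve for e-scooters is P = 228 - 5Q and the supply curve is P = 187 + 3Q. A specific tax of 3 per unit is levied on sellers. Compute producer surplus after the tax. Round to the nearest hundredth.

33.84

Without the tax, 228 - 5Q = 187 + 3Q so Q* = 5.125 and P* = 202.375.
With the tax, sellers need 3 more per unit: 228 - 5Q = 187 + 3Q + 3, so Q_t = 4.75. Buyers pay P_b = 204.25; sellers receive P_s = P_b - 3 = 201.25.
Producer surplus is the triangle above supply below P_s: (1/2)(4.75)(201.25 - 187) = 33.8438.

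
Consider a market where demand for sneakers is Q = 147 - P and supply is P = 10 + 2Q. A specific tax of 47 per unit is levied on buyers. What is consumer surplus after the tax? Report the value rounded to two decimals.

Rewriting demand in inverse form: P = 147 - Q.
Without the tax, 147 - Q = 10 + 2Q so Q* = 45.6667 and P* = 101.3333.
A tax on buyers shifts demand down by 47: (147 - 47) - Q = 10 + 2Q, so Q_t = 30. Buyers pay P_b = 117; sellers receive P_s = P_b - 47 = 70.
Consumer surplus is the triangle under demand above P_b: (1/2)(30)(147 - 117) = 450.

450.00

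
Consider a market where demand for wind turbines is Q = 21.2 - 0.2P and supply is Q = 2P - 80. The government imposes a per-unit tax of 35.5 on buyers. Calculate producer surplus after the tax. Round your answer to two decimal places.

7.69

Rewriting demand in inverse form: P = 106 - 5Q.
Rewriting supply in inverse form: P = 40 + 0.5Q.
Without the tax, 106 - 5Q = 40 + 0.5Q so Q* = 12 and P* = 46.
With the tax, buyers' net willingness to pay falls by 35.5: (106 - 35.5) - 5Q = 40 + 0.5Q, so Q_t = 5.5455. Buyers pay P_b = 78.2727; sellers receive P_s = P_b - 35.5 = 42.7727.
Producer surplus is the triangle above supply below P_s: (1/2)(5.5455)(42.7727 - 40) = 7.688.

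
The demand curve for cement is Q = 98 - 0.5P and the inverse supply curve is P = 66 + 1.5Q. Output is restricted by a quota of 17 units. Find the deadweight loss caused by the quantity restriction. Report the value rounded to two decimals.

710.04

Rewriting demand in inverse form: P = 196 - 2Q.
Unrestricted equilibrium: Q* = (196 - 66)/(2 + 1.5) = 37.1429.
At Q = 17 the demand price is 196 - 2(17) = 162 and the supply price is 66 + 1.5(17) = 91.5.
DWL = (1/2)(gap between curves at 17) x (Q* - 17) = (1/2)(70.5)(20.1429) = 710.0357.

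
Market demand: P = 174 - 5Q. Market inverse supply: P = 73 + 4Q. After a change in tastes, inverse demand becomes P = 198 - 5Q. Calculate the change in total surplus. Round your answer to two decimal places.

301.33

Initial equilibrium: Q_0 = 11.2222, P_0 = 117.8889; CS_0 = (1/2)(11.2222)(56.1111) = 314.8457, PS_0 = (1/2)(11.2222)(44.8889) = 251.8765.
New equilibrium: 198 - 5Q = 73 + 4Q gives Q_1 = 13.8889, P_1 = 128.5556; CS_1 = 482.2531, PS_1 = 385.8025.
Change in total surplus = (482.2531 + 385.8025) - (314.8457 + 251.8765) = 301.3333.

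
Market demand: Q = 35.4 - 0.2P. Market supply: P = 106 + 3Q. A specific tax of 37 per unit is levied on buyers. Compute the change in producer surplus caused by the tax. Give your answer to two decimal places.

Rewriting demand in inverse form: P = 177 - 5Q.
Without the tax, 177 - 5Q = 106 + 3Q so Q* = 8.875 and P* = 132.625.
A tax on buyers shifts demand down by 37: (177 - 37) - 5Q = 106 + 3Q, so Q_t = 4.25. Buyers pay P_b = 155.75; sellers receive P_s = P_b - 37 = 118.75.
Producers lose the trapezoid between P_s and P* out to Q_t plus the triangle from Q_t to Q*: change in PS = 27.0938 - 118.1484 = -91.0547.

-91.05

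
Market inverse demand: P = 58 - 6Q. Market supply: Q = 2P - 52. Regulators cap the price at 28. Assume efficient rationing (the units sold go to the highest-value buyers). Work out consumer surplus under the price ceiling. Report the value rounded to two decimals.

72.00

Rewriting supply in inverse form: P = 26 + 0.5Q.
Without the control, 58 - 6Q = 26 + 0.5Q so Q* = 4.9231 and P* = 28.4615.
At P = 28, sellers supply (28 - 26)/0.5 = 4 while buyers want more, so the quantity traded is 4 at price 28.
The demand price at Q = 4 is 34. CS is the trapezoid between demand and 28 over [0, 4]: (1/2)[(58 - 28) + (34 - 28)](4) = 72.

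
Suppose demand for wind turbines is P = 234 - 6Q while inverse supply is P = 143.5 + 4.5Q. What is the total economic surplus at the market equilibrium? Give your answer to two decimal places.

Set 234 - 6Q = 143.5 + 4.5Q, which gives 90.5 = 10.5Q, so Q* = 8.619 and P* = 234 - 6(8.619) = 182.2857.
Total surplus is the full triangle between the curves from 0 to Q*: (1/2)(8.619)(234 - 143.5) = 390.0119.

390.01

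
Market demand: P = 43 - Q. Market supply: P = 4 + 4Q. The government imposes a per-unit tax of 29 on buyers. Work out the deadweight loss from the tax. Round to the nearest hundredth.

Without the tax, 43 - Q = 4 + 4Q so Q* = 7.8 and P* = 35.2.
With the tax, buyers' net willingness to pay falls by 29: (43 - 29) - Q = 4 + 4Q, so Q_t = 2. Buyers pay P_b = 41; sellers receive P_s = P_b - 29 = 12.
Deadweight loss is the triangle between the curves from Q_t to Q*: (1/2)(7.8 - 2)(29) = 84.1.

84.10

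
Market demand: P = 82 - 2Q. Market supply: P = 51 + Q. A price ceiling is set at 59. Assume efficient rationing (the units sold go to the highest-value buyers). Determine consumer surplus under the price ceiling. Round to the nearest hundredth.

120.00

Free-market equilibrium: 82 - 2Q = 51 + Q gives Q* = 10.3333, P* = 61.3333.
At P = 59, sellers supply (59 - 51)/1 = 8 while buyers want more, so the quantity traded is 8 at price 59.
The demand price at Q = 8 is 66. CS is the trapezoid between demand and 59 over [0, 8]: (1/2)[(82 - 59) + (66 - 59)](8) = 120.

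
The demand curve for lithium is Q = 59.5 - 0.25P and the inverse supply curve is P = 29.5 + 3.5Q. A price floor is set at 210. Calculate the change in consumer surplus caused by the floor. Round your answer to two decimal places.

-1447.68

Rewriting demand in inverse form: P = 238 - 4Q.
Free-market equilibrium: 238 - 4Q = 29.5 + 3.5Q gives Q* = 27.8, P* = 126.8.
At P = 210, buyers demand (238 - 210)/4 = 7 while sellers would supply more, so the quantity traded is 7 at price 210.
CS goes from (1/2)(27.8)(111.2) = 1545.68 to 98 (computed as (238 - 210)(7) - (1/2)(4)(7)^2), a change of -1447.68.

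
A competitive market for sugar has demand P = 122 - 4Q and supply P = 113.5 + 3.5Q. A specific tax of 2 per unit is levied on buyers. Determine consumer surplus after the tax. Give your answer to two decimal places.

Pre-tax equilibrium: 122 - 4Q = 113.5 + 3.5Q gives Q* = 1.1333, P* = 117.4667.
With the tax, buyers' net willingness to pay falls by 2: (122 - 2) - 4Q = 113.5 + 3.5Q, so Q_t = 0.8667. Buyers pay P_b = 118.5333; sellers receive P_s = P_b - 2 = 116.5333.
CS = (1/2)(Q_t)(122 - P_b) = (1/2)(0.8667)(3.4667) = 1.5022.

1.50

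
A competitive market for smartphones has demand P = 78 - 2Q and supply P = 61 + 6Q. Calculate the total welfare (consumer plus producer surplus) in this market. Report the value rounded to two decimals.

Set 78 - 2Q = 61 + 6Q, which gives 17 = 8Q, so Q* = 2.125 and P* = 78 - 2(2.125) = 73.75.
CS = (1/2)(2.125)(4.25) = 4.5156 and PS = (1/2)(2.125)(12.75) = 13.5469, so total surplus = 18.0625.

18.06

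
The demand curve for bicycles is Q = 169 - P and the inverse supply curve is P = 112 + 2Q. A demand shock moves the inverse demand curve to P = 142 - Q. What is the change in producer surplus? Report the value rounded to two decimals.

-261.00

Rewriting demand in inverse form: P = 169 - Q.
Initial equilibrium: Q_0 = 19, P_0 = 150; CS_0 = (1/2)(19)(19) = 180.5, PS_0 = (1/2)(19)(38) = 361.
New equilibrium: 142 - Q = 112 + 2Q gives Q_1 = 10, P_1 = 132; CS_1 = 50, PS_1 = 100.
Change in producer surplus = 100 - 361 = -261.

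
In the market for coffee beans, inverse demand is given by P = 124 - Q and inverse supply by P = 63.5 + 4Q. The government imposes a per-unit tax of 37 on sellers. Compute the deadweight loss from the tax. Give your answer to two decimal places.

Pre-tax equilibrium: 124 - Q = 63.5 + 4Q gives Q* = 12.1, P* = 111.9.
With the tax, sellers need 37 more per unit: 124 - Q = 63.5 + 4Q + 37, so Q_t = 4.7. Buyers pay P_b = 119.3; sellers receive P_s = P_b - 37 = 82.3.
Deadweight loss is the triangle between the curves from Q_t to Q*: (1/2)(12.1 - 4.7)(37) = 136.9.

136.90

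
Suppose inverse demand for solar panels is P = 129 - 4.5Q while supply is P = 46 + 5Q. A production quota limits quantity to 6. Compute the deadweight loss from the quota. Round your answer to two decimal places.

35.58

Without the quota, 129 - 4.5Q = 46 + 5Q gives Q* = 8.7368.
At Q = 6 the demand price is 129 - 4.5(6) = 102 and the supply price is 46 + 5(6) = 76.
DWL = (1/2)(gap between curves at 6) x (Q* - 6) = (1/2)(26)(2.7368) = 35.5789.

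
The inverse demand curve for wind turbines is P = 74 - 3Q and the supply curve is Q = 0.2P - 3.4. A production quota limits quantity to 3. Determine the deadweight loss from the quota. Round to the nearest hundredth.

Rewriting supply in inverse form: P = 17 + 5Q.
Unrestricted equilibrium: Q* = (74 - 17)/(3 + 5) = 7.125.
At Q = 3 the demand price is 74 - 3(3) = 65 and the supply price is 17 + 5(3) = 32.
Deadweight loss is the triangle between the curves from 3 to 7.125: (1/2)(65 - 32)(7.125 - 3) = 68.0625.

68.06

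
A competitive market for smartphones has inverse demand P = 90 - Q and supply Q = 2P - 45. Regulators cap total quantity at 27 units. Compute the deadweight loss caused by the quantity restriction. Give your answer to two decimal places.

243.00

Rewriting supply in inverse form: P = 22.5 + 0.5Q.
Without the quota, 90 - Q = 22.5 + 0.5Q gives Q* = 45.
At Q = 27 the demand price is 90 - (27) = 63 and the supply price is 22.5 + 0.5(27) = 36.
DWL = (1/2)(gap between curves at 27) x (Q* - 27) = (1/2)(27)(18) = 243.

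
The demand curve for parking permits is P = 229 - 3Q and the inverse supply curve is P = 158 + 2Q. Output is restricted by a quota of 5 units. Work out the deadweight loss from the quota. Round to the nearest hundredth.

Unrestricted equilibrium: Q* = (229 - 158)/(3 + 2) = 14.2.
At Q = 5 the demand price is 229 - 3(5) = 214 and the supply price is 158 + 2(5) = 168.
Deadweight loss is the triangle between the curves from 5 to 14.2: (1/2)(214 - 168)(14.2 - 5) = 211.6.

211.60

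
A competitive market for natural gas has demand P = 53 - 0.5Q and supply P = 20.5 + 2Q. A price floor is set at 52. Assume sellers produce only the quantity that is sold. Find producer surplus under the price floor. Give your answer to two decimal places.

59.00

Without the control, 53 - 0.5Q = 20.5 + 2Q so Q* = 13 and P* = 46.5.
At the floor price 52, quantity demanded is (53 - 52)/0.5 = 2; demand is the short side, so Q = 2 trades at P = 52.
The supply price at Q = 2 is 24.5. PS is the trapezoid between 52 and supply over [0, 2]: (1/2)[(52 - 20.5) + (52 - 24.5)](2) = 59.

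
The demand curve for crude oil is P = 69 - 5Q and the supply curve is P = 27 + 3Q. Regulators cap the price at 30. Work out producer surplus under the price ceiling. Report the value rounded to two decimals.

1.50

Free-market equilibrium: 69 - 5Q = 27 + 3Q gives Q* = 5.25, P* = 42.75.
At P = 30, sellers supply (30 - 27)/3 = 1 while buyers want more, so the quantity traded is 1 at price 30.
PS is the triangle above supply below 30: (1/2)(1)(30 - 27) = 1.5.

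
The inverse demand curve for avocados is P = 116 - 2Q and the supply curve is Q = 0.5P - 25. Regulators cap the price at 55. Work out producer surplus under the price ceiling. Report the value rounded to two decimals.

6.25

Rewriting supply in inverse form: P = 50 + 2Q.
Free-market equilibrium: 116 - 2Q = 50 + 2Q gives Q* = 16.5, P* = 83.
At P = 55, sellers supply (55 - 50)/2 = 2.5 while buyers want more, so the quantity traded is 2.5 at price 55.
PS is the triangle above supply below 55: (1/2)(2.5)(55 - 50) = 6.25.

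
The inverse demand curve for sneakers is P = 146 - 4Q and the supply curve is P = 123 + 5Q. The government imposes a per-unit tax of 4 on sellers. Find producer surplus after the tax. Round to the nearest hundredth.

Without the tax, 146 - 4Q = 123 + 5Q so Q* = 2.5556 and P* = 135.7778.
A tax on sellers shifts supply up by 4: 146 - 4Q = 123 + 5Q + 4, so Q_t = 2.1111. Buyers pay P_b = 137.5556; sellers receive P_s = P_b - 4 = 133.5556.
PS = (1/2)(Q_t)(P_s - 123) = (1/2)(2.1111)(10.5556) = 11.142.

11.14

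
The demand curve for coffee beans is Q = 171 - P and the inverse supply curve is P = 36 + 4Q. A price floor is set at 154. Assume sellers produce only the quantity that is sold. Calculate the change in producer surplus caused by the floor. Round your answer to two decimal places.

Rewriting demand in inverse form: P = 171 - Q.
Without the control, 171 - Q = 36 + 4Q so Q* = 27 and P* = 144.
At P = 154, buyers demand (171 - 154)/1 = 17 while sellers would supply more, so the quantity traded is 17 at price 154.
PS goes from (1/2)(27)(108) = 1458 to 1428 (computed as (154 - 36)(17) - (1/2)(4)(17)^2), a change of -30.

-30.00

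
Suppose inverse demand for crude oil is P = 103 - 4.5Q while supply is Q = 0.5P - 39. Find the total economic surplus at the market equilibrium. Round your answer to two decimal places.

48.08

Rewriting supply in inverse form: P = 78 + 2Q.
Set 103 - 4.5Q = 78 + 2Q, which gives 25 = 6.5Q, so Q* = 3.8462 and P* = 103 - 4.5(3.8462) = 85.6923.
Total surplus is the full triangle between the curves from 0 to Q*: (1/2)(3.8462)(103 - 78) = 48.0769.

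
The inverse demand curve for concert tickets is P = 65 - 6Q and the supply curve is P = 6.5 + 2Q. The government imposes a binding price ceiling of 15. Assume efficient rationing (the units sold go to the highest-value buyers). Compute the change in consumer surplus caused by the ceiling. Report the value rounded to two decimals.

-2.11

Free-market equilibrium: 65 - 6Q = 6.5 + 2Q gives Q* = 7.3125, P* = 21.125.
At the ceiling price 15, quantity supplied is (15 - 6.5)/2 = 4.25; supply is the short side, so Q = 4.25 trades at P = 15.
CS goes from (1/2)(7.3125)(43.875) = 160.418 to 158.3125 (computed as (65 - 15)(4.25) - (1/2)(6)(4.25)^2), a change of -2.1055.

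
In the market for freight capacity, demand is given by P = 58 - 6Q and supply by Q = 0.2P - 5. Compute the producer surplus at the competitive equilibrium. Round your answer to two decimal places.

Rewriting supply in inverse form: P = 25 + 5Q.
Set 58 - 6Q = 25 + 5Q, which gives 33 = 11Q, so Q* = 3 and P* = 58 - 6(3) = 40.
Producer surplus is the triangle above supply below P*: (1/2)(3)(40 - 25) = (1/2)(3)(15) = 22.5.

22.50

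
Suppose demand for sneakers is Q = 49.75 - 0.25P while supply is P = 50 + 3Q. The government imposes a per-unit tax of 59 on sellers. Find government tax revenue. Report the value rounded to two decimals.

758.57

Rewriting demand in inverse form: P = 199 - 4Q.
Without the tax, 199 - 4Q = 50 + 3Q so Q* = 21.2857 and P* = 113.8571.
A tax on sellers shifts supply up by 59: 199 - 4Q = 50 + 3Q + 59, so Q_t = 12.8571. Buyers pay P_b = 147.5714; sellers receive P_s = P_b - 59 = 88.5714.
Tax revenue = t x Q_t = 59 x 12.8571 = 758.5714.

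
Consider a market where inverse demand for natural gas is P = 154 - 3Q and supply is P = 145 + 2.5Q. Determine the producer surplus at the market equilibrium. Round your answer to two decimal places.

3.35

Set 154 - 3Q = 145 + 2.5Q, which gives 9 = 5.5Q, so Q* = 1.6364 and P* = 154 - 3(1.6364) = 149.0909.
PS is the area between P* and the supply curve from 0 to Q*: (1/2)(1.6364)(4.0909) = 3.3471.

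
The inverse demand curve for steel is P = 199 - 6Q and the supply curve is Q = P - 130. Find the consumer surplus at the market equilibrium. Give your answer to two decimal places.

Rewriting supply in inverse form: P = 130 + Q.
Set 199 - 6Q = 130 + Q, which gives 69 = 7Q, so Q* = 9.8571 and P* = 199 - 6(9.8571) = 139.8571.
CS is the area between the demand curve and P* from 0 to Q*: (1/2)(9.8571)(59.1429) = 291.4898.

291.49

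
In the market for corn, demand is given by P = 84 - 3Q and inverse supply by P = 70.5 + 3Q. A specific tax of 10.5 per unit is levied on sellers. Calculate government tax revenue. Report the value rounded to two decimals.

5.25

Without the tax, 84 - 3Q = 70.5 + 3Q so Q* = 2.25 and P* = 77.25.
A tax on sellers shifts supply up by 10.5: 84 - 3Q = 70.5 + 3Q + 10.5, so Q_t = 0.5. Buyers pay P_b = 82.5; sellers receive P_s = P_b - 10.5 = 72.
Revenue is the tax times quantity traded: 10.5 x 0.5 = 5.25.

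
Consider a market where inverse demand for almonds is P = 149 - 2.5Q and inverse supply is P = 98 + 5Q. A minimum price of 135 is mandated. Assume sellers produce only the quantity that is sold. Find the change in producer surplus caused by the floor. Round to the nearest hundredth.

Without the control, 149 - 2.5Q = 98 + 5Q so Q* = 6.8 and P* = 132.
At the floor price 135, quantity demanded is (149 - 135)/2.5 = 5.6; demand is the short side, so Q = 5.6 trades at P = 135.
PS goes from (1/2)(6.8)(34) = 115.6 to 128.8 (computed as (135 - 98)(5.6) - (1/2)(5)(5.6)^2), a change of 13.2.

13.20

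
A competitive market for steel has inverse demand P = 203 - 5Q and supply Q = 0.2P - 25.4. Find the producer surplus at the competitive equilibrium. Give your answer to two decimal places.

Rewriting supply in inverse form: P = 127 + 5Q.
Equilibrium: 203 - 5Q = 127 + 5Q, so Q* = 7.6 and P* = 165.
PS is the area between P* and the supply curve from 0 to Q*: (1/2)(7.6)(38) = 144.4.

144.40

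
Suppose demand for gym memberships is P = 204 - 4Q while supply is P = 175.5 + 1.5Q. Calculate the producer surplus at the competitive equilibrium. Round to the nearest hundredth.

20.14

Equilibrium: 204 - 4Q = 175.5 + 1.5Q, so Q* = 5.1818 and P* = 183.2727.
PS is the area between P* and the supply curve from 0 to Q*: (1/2)(5.1818)(7.7727) = 20.1384.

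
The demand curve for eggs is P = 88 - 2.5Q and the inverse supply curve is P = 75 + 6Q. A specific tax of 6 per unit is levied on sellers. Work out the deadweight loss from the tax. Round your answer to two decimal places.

2.12

Pre-tax equilibrium: 88 - 2.5Q = 75 + 6Q gives Q* = 1.5294, P* = 84.1765.
A tax on sellers shifts supply up by 6: 88 - 2.5Q = 75 + 6Q + 6, so Q_t = 0.8235. Buyers pay P_b = 85.9412; sellers receive P_s = P_b - 6 = 79.9412.
Deadweight loss is the triangle between the curves from Q_t to Q*: (1/2)(1.5294 - 0.8235)(6) = 2.1176.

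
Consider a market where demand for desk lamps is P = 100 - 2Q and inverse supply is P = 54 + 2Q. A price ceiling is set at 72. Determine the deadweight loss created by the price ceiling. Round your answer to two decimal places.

Without the control, 100 - 2Q = 54 + 2Q so Q* = 11.5 and P* = 77.
At P = 72, sellers supply (72 - 54)/2 = 9 while buyers want more, so the quantity traded is 9 at price 72.
The lost-trades triangle has base Q* - 9 = 2.5 and height equal to the gap between the curves at Q = 9, which is 82 - 72 = 10. DWL = (1/2)(2.5)(10) = 12.5.

12.50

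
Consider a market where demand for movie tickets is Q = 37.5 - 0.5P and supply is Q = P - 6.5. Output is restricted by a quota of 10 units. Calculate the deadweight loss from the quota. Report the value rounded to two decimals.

247.04

Rewriting demand in inverse form: P = 75 - 2Q.
Rewriting supply in inverse form: P = 6.5 + Q.
Unrestricted equilibrium: Q* = (75 - 6.5)/(2 + 1) = 22.8333.
At Q = 10 the demand price is 75 - 2(10) = 55 and the supply price is 6.5 + (10) = 16.5.
Deadweight loss is the triangle between the curves from 10 to 22.8333: (1/2)(55 - 16.5)(22.8333 - 10) = 247.0417.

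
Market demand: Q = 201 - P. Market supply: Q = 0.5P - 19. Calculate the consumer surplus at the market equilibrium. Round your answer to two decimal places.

Rewriting demand in inverse form: P = 201 - Q.
Rewriting supply in inverse form: P = 38 + 2Q.
Setting demand equal to supply, 163 = 3Q, so Q* = 54.3333 and P* = 146.6667.
The demand choke price is 201, so CS = (1/2)(Q*)(201 - P*) = (1/2)(54.3333)(54.3333) = 1476.0556.

1476.06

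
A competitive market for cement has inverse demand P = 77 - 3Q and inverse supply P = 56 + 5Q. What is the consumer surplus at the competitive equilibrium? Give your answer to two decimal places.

10.34

Setting demand equal to supply, 21 = 8Q, so Q* = 2.625 and P* = 69.125.
Consumer surplus is the triangle under demand above P*: (1/2)(2.625)(77 - 69.125) = (1/2)(2.625)(7.875) = 10.3359.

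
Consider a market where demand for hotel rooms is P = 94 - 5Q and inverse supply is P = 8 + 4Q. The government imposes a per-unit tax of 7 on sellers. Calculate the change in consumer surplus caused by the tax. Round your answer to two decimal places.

Without the tax, 94 - 5Q = 8 + 4Q so Q* = 9.5556 and P* = 46.2222.
A tax on sellers shifts supply up by 7: 94 - 5Q = 8 + 4Q + 7, so Q_t = 8.7778. Buyers pay P_b = 50.1111; sellers receive P_s = P_b - 7 = 43.1111.
Consumers lose the trapezoid between P* and P_b out to Q_t plus the triangle from Q_t to Q*: change in CS = 192.6235 - 228.2716 = -35.6481.

-35.65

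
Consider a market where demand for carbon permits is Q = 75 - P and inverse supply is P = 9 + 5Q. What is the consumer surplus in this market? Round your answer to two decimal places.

Rewriting demand in inverse form: P = 75 - Q.
Equilibrium: 75 - Q = 9 + 5Q, so Q* = 11 and P* = 64.
The demand choke price is 75, so CS = (1/2)(Q*)(75 - P*) = (1/2)(11)(11) = 60.5.

60.50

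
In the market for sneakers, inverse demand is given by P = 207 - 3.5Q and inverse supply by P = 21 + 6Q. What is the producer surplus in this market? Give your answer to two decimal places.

Set 207 - 3.5Q = 21 + 6Q, which gives 186 = 9.5Q, so Q* = 19.5789 and P* = 207 - 3.5(19.5789) = 138.4737.
Producer surplus is the triangle above supply below P*: (1/2)(19.5789)(138.4737 - 21) = (1/2)(19.5789)(117.4737) = 1150.0055.

1150.01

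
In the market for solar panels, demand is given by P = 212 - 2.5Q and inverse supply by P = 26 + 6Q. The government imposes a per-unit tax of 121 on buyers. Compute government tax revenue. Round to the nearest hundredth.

925.29

Pre-tax equilibrium: 212 - 2.5Q = 26 + 6Q gives Q* = 21.8824, P* = 157.2941.
With the tax, buyers' net willingness to pay falls by 121: (212 - 121) - 2.5Q = 26 + 6Q, so Q_t = 7.6471. Buyers pay P_b = 192.8824; sellers receive P_s = P_b - 121 = 71.8824.
Revenue is the tax times quantity traded: 121 x 7.6471 = 925.2941.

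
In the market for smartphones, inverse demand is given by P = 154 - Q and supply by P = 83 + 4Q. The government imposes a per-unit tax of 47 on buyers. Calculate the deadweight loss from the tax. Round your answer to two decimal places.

Pre-tax equilibrium: 154 - Q = 83 + 4Q gives Q* = 14.2, P* = 139.8.
With the tax, buyers' net willingness to pay falls by 47: (154 - 47) - Q = 83 + 4Q, so Q_t = 4.8. Buyers pay P_b = 149.2; sellers receive P_s = P_b - 47 = 102.2.
Deadweight loss is the triangle between the curves from Q_t to Q*: (1/2)(14.2 - 4.8)(47) = 220.9.

220.90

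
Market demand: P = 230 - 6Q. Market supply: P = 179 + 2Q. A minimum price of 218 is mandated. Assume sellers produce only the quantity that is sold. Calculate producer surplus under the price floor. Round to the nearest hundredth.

74.00

Without the control, 230 - 6Q = 179 + 2Q so Q* = 6.375 and P* = 191.75.
At P = 218, buyers demand (230 - 218)/6 = 2 while sellers would supply more, so the quantity traded is 2 at price 218.
The supply price at Q = 2 is 183. PS is the trapezoid between 218 and supply over [0, 2]: (1/2)[(218 - 179) + (218 - 183)](2) = 74.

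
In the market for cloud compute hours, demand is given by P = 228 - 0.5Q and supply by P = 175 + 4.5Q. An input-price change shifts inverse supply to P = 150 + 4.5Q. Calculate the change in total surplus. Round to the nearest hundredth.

Initial equilibrium: Q_0 = 10.6, P_0 = 222.7; CS_0 = (1/2)(10.6)(5.3) = 28.09, PS_0 = (1/2)(10.6)(47.7) = 252.81.
New equilibrium: 228 - 0.5Q = 150 + 4.5Q gives Q_1 = 15.6, P_1 = 220.2; CS_1 = 60.84, PS_1 = 547.56.
Change in total surplus = (60.84 + 547.56) - (28.09 + 252.81) = 327.5.

327.50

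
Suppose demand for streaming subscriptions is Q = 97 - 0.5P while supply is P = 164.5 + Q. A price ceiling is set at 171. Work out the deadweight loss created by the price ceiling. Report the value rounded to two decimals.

16.67

Rewriting demand in inverse form: P = 194 - 2Q.
Without the control, 194 - 2Q = 164.5 + Q so Q* = 9.8333 and P* = 174.3333.
At P = 171, sellers supply (171 - 164.5)/1 = 6.5 while buyers want more, so the quantity traded is 6.5 at price 171.
The lost-trades triangle has base Q* - 6.5 = 3.3333 and height equal to the gap between the curves at Q = 6.5, which is 181 - 171 = 10. DWL = (1/2)(3.3333)(10) = 16.6667.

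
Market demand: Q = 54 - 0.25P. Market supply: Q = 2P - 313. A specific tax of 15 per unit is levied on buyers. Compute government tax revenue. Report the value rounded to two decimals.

Rewriting demand in inverse form: P = 216 - 4Q.
Rewriting supply in inverse form: P = 156.5 + 0.5Q.
Pre-tax equilibrium: 216 - 4Q = 156.5 + 0.5Q gives Q* = 13.2222, P* = 163.1111.
A tax on buyers shifts demand down by 15: (216 - 15) - 4Q = 156.5 + 0.5Q, so Q_t = 9.8889. Buyers pay P_b = 176.4444; sellers receive P_s = P_b - 15 = 161.4444.
Tax revenue = t x Q_t = 15 x 9.8889 = 148.3333.

148.33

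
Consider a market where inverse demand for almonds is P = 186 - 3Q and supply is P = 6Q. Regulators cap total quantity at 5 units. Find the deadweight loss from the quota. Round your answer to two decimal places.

1104.50

Unrestricted equilibrium: Q* = (186 - 0)/(3 + 6) = 20.6667.
At Q = 5 the demand price is 186 - 3(5) = 171 and the supply price is 0 + 6(5) = 30.
Deadweight loss is the triangle between the curves from 5 to 20.6667: (1/2)(171 - 30)(20.6667 - 5) = 1104.5.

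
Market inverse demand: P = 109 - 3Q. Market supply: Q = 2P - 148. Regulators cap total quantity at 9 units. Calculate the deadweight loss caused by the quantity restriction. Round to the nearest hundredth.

1.75

Rewriting supply in inverse form: P = 74 + 0.5Q.
Unrestricted equilibrium: Q* = (109 - 74)/(3 + 0.5) = 10.
At Q = 9 the demand price is 109 - 3(9) = 82 and the supply price is 74 + 0.5(9) = 78.5.
DWL = (1/2)(gap between curves at 9) x (Q* - 9) = (1/2)(3.5)(1) = 1.75.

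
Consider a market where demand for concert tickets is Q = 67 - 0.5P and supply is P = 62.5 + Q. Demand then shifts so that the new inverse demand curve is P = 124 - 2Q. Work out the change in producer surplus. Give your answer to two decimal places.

Rewriting demand in inverse form: P = 134 - 2Q.
Initial equilibrium: Q_0 = 23.8333, P_0 = 86.3333; CS_0 = (1/2)(23.8333)(47.6667) = 568.0278, PS_0 = (1/2)(23.8333)(23.8333) = 284.0139.
New equilibrium: 124 - 2Q = 62.5 + Q gives Q_1 = 20.5, P_1 = 83; CS_1 = 420.25, PS_1 = 210.125.
Change in producer surplus = 210.125 - 284.0139 = -73.8889.

-73.89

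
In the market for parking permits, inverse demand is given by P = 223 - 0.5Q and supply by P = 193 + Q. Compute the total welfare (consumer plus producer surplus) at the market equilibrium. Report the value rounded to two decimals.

Setting demand equal to supply, 30 = 1.5Q, so Q* = 20 and P* = 213.
Total surplus is the full triangle between the curves from 0 to Q*: (1/2)(20)(223 - 193) = 300.

300.00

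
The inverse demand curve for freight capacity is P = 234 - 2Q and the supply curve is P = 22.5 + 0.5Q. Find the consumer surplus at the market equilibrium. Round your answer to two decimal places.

7157.16

Setting demand equal to supply, 211.5 = 2.5Q, so Q* = 84.6 and P* = 64.8.
The demand choke price is 234, so CS = (1/2)(Q*)(234 - P*) = (1/2)(84.6)(169.2) = 7157.16.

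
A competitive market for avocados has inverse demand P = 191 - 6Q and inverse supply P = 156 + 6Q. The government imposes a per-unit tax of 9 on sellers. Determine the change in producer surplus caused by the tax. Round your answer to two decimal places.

Pre-tax equilibrium: 191 - 6Q = 156 + 6Q gives Q* = 2.9167, P* = 173.5.
A tax on sellers shifts supply up by 9: 191 - 6Q = 156 + 6Q + 9, so Q_t = 2.1667. Buyers pay P_b = 178; sellers receive P_s = P_b - 9 = 169.
Producers lose the trapezoid between P_s and P* out to Q_t plus the triangle from Q_t to Q*: change in PS = 14.0833 - 25.5208 = -11.4375.

-11.44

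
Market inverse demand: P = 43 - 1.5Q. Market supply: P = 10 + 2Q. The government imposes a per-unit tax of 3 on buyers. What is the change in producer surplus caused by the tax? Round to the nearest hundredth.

Without the tax, 43 - 1.5Q = 10 + 2Q so Q* = 9.4286 and P* = 28.8571.
A tax on buyers shifts demand down by 3: (43 - 3) - 1.5Q = 10 + 2Q, so Q_t = 8.5714. Buyers pay P_b = 30.1429; sellers receive P_s = P_b - 3 = 27.1429.
PS falls from (1/2)(9.4286)(18.8571) = 88.898 to (1/2)(8.5714)(17.1429) = 73.4694, a change of -15.4286.

-15.43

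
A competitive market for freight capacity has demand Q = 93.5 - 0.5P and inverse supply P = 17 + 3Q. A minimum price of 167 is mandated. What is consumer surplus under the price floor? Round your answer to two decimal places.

Rewriting demand in inverse form: P = 187 - 2Q.
Free-market equilibrium: 187 - 2Q = 17 + 3Q gives Q* = 34, P* = 119.
At P = 167, buyers demand (187 - 167)/2 = 10 while sellers would supply more, so the quantity traded is 10 at price 167.
CS is the triangle under demand above 167: (1/2)(10)(187 - 167) = 100.

100.00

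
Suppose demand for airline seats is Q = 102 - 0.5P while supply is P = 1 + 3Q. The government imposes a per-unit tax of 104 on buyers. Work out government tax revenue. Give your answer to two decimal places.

2059.20

Rewriting demand in inverse form: P = 204 - 2Q.
Pre-tax equilibrium: 204 - 2Q = 1 + 3Q gives Q* = 40.6, P* = 122.8.
A tax on buyers shifts demand down by 104: (204 - 104) - 2Q = 1 + 3Q, so Q_t = 19.8. Buyers pay P_b = 164.4; sellers receive P_s = P_b - 104 = 60.4.
Revenue is the tax times quantity traded: 104 x 19.8 = 2059.2.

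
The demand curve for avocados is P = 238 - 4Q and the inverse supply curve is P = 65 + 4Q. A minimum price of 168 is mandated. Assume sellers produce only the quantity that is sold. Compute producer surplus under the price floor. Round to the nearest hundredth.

1190.00

Without the control, 238 - 4Q = 65 + 4Q so Q* = 21.625 and P* = 151.5.
At the floor price 168, quantity demanded is (238 - 168)/4 = 17.5; demand is the short side, so Q = 17.5 trades at P = 168.
The supply price at Q = 17.5 is 135. PS is the trapezoid between 168 and supply over [0, 17.5]: (1/2)[(168 - 65) + (168 - 135)](17.5) = 1190.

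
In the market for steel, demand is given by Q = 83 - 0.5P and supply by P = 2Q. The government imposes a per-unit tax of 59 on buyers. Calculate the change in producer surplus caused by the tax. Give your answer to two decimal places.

Rewriting demand in inverse form: P = 166 - 2Q.
Pre-tax equilibrium: 166 - 2Q = 2Q gives Q* = 41.5, P* = 83.
With the tax, buyers' net willingness to pay falls by 59: (166 - 59) - 2Q = 2Q, so Q_t = 26.75. Buyers pay P_b = 112.5; sellers receive P_s = P_b - 59 = 53.5.
Producers lose the trapezoid between P_s and P* out to Q_t plus the triangle from Q_t to Q*: change in PS = 715.5625 - 1722.25 = -1006.6875.

-1006.69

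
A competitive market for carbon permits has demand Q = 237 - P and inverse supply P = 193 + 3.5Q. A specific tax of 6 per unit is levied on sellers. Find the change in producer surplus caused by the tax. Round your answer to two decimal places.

Rewriting demand in inverse form: P = 237 - Q.
Pre-tax equilibrium: 237 - Q = 193 + 3.5Q gives Q* = 9.7778, P* = 227.2222.
A tax on sellers shifts supply up by 6: 237 - Q = 193 + 3.5Q + 6, so Q_t = 8.4444. Buyers pay P_b = 228.5556; sellers receive P_s = P_b - 6 = 222.5556.
Producers lose the trapezoid between P_s and P* out to Q_t plus the triangle from Q_t to Q*: change in PS = 124.7901 - 167.3086 = -42.5185.

-42.52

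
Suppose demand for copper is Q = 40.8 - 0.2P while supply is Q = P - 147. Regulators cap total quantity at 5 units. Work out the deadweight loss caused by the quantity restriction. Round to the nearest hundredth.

60.75

Rewriting demand in inverse form: P = 204 - 5Q.
Rewriting supply in inverse form: P = 147 + Q.
Unrestricted equilibrium: Q* = (204 - 147)/(5 + 1) = 9.5.
At Q = 5 the demand price is 204 - 5(5) = 179 and the supply price is 147 + (5) = 152.
DWL = (1/2)(gap between curves at 5) x (Q* - 5) = (1/2)(27)(4.5) = 60.75.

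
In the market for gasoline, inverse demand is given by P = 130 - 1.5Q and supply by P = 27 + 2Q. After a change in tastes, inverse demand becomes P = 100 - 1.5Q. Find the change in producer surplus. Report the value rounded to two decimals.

-431.02

Initial equilibrium: Q_0 = 29.4286, P_0 = 85.8571; CS_0 = (1/2)(29.4286)(44.1429) = 649.5306, PS_0 = (1/2)(29.4286)(58.8571) = 866.0408.
New equilibrium: 100 - 1.5Q = 27 + 2Q gives Q_1 = 20.8571, P_1 = 68.7143; CS_1 = 326.2653, PS_1 = 435.0204.
Change in producer surplus = 435.0204 - 866.0408 = -431.0204.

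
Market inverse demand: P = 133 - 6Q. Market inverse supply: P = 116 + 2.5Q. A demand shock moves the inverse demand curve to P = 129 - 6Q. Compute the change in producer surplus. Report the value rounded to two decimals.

-2.08

Initial equilibrium: Q_0 = 2, P_0 = 121; CS_0 = (1/2)(2)(12) = 12, PS_0 = (1/2)(2)(5) = 5.
New equilibrium: 129 - 6Q = 116 + 2.5Q gives Q_1 = 1.5294, P_1 = 119.8235; CS_1 = 7.0173, PS_1 = 2.9239.
Change in producer surplus = 2.9239 - 5 = -2.0761.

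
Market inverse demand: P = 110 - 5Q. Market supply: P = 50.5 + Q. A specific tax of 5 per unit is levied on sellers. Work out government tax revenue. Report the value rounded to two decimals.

Pre-tax equilibrium: 110 - 5Q = 50.5 + Q gives Q* = 9.9167, P* = 60.4167.
A tax on sellers shifts supply up by 5: 110 - 5Q = 50.5 + Q + 5, so Q_t = 9.0833. Buyers pay P_b = 64.5833; sellers receive P_s = P_b - 5 = 59.5833.
Tax revenue = t x Q_t = 5 x 9.0833 = 45.4167.

45.42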